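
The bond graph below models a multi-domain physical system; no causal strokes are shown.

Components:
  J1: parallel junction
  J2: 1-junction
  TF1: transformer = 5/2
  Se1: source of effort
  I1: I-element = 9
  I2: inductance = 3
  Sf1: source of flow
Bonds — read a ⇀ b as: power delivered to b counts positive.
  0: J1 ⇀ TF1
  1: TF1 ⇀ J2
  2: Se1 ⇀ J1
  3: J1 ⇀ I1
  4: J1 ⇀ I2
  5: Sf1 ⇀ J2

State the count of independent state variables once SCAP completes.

2  (I1, I2 all integral)

b2 stroke at J1  (source Se1 imposes e)
b5 stroke at Sf1  (Sf1: flow source, stroke at near end)
b0 stroke at TF1  (J1 effort already set via bond 2)
b3 stroke at I1  (J1 effort already set via bond 2)
b4 stroke at I2  (J1: bond 2 brought effort, rest push out)
b1 stroke at J2  (1-jn J2 has f-setter on 5)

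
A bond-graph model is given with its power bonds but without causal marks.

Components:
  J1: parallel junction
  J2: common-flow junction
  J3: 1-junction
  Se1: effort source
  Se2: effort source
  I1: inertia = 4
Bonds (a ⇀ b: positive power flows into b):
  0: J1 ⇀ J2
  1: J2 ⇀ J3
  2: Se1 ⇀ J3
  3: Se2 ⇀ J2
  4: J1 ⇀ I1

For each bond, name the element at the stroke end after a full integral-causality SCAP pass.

b2 stroke→J3  (Se1 (Se) sets effort on bond)
b3 stroke→J2  (Se2 fixes effort; stroke away)
b1 stroke→J2  (closing 1-jn rule on J3)
b0 stroke→J1  (J2 needs exactly one f-in)
b4 stroke→I1  (common-e at J1 fixed by 0)

b0 stroke→J1
b1 stroke→J2
b2 stroke→J3
b3 stroke→J2
b4 stroke→I1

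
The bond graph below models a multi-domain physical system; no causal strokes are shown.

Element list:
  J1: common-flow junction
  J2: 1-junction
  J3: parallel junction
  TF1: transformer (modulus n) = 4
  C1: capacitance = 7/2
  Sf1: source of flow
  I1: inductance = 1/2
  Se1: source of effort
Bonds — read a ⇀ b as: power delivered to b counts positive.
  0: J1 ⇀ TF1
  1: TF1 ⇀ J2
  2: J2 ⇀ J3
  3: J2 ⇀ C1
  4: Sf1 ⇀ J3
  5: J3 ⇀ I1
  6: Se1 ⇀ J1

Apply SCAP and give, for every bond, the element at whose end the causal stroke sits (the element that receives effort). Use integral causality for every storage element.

#0 |TF1
#1 |J2
#2 |J3
#3 |J2
#4 |Sf1
#5 |I1
#6 |J1

#4 stroke at Sf1  (source Sf1 imposes f)
#6 stroke at J1  (source Se1 imposes e)
#0 stroke at TF1  (closing 1-jn rule on J1)
#1 stroke at J2  (TF1 one-in-one-out from 0)
#3 stroke at J2  (C1: C, integral causality)
#2 stroke at J3  (J2 needs exactly one f-in)
#5 stroke at I1  (J3: bond 2 brought effort, rest push out)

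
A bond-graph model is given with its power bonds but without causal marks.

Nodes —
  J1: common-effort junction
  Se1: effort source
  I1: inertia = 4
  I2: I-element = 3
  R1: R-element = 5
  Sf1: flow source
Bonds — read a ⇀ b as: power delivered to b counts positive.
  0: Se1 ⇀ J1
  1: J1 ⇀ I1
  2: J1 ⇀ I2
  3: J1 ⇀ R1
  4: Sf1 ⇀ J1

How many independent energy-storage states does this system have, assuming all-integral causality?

2  (I1, I2 all integral)

β0 stroke→J1  (Se1 (Se) sets effort on bond)
β4 stroke→Sf1  (Sf1 (Sf) sets flow on bond)
β1 stroke→I1  (J1 effort already set via bond 0)
β2 stroke→I2  (J1 effort already set via bond 0)
β3 stroke→R1  (common-e at J1 fixed by 0)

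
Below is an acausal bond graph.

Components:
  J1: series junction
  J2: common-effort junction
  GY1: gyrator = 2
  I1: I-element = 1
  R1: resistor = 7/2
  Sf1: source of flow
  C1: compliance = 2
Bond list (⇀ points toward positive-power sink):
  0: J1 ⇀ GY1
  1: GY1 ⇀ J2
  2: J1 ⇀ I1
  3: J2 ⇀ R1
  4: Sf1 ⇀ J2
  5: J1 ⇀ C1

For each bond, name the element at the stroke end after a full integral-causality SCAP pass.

bond 0 →J1
bond 1 →J2
bond 2 →I1
bond 3 →R1
bond 4 →Sf1
bond 5 →J1

b4 stroke→Sf1  (Sf1 (Sf) sets flow on bond)
b2 stroke→I1  (prefer integral on I1)
b0 stroke→J1  (1-jn J1 has f-setter on 2)
b5 stroke→J1  (1-jn J1 has f-setter on 2)
b1 stroke→J2  (GY1 both-in/both-out from 0)
b3 stroke→R1  (0-jn J2 has e-setter on 1)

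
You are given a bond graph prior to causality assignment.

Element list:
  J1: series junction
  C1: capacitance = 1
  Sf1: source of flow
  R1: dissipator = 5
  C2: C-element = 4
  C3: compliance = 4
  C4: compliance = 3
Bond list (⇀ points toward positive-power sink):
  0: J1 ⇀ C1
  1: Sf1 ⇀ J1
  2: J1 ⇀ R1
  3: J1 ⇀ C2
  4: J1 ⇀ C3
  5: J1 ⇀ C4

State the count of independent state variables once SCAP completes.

4  (C1, C2, C3, C4 all integral)

b1 stroke at Sf1  (Sf1 (Sf) sets flow on bond)
b0 stroke at J1  (J1 flow already set via bond 1)
b2 stroke at J1  (J1 flow already set via bond 1)
b3 stroke at J1  (1-jn J1 has f-setter on 1)
b4 stroke at J1  (1-jn J1 has f-setter on 1)
b5 stroke at J1  (J1 flow already set via bond 1)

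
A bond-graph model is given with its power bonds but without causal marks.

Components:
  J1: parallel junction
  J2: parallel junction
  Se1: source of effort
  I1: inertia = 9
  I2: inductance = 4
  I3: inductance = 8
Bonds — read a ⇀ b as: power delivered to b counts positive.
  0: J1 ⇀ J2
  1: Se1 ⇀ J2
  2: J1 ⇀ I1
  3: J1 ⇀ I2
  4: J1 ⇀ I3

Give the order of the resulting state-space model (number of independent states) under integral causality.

3  (I1, I2, I3 all integral)

β1 stroke at J2  (Se1 (Se) sets effort on bond)
β0 stroke at J1  (J2 effort already set via bond 1)
β2 stroke at I1  (J1: bond 0 brought effort, rest push out)
β3 stroke at I2  (J1 effort already set via bond 0)
β4 stroke at I3  (common-e at J1 fixed by 0)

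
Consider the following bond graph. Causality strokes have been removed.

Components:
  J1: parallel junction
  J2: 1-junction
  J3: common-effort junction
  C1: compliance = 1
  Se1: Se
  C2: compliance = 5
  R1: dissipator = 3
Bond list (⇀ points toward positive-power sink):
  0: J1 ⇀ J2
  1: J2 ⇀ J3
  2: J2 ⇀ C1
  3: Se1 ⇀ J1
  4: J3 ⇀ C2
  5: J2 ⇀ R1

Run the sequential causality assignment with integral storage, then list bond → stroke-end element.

bond 3 stroke→J1  (Se1 fixes effort; stroke away)
bond 0 stroke→J2  (J1 effort already set via bond 3)
bond 2 stroke→J2  (C1 integral (e out))
bond 4 stroke→J3  (C2 outputs effort q/C2)
bond 1 stroke→J2  (J3: bond 4 brought effort, rest push out)
bond 5 stroke→R1  (J2: last free bond brings flow in)

β0 stroke at J2
β1 stroke at J2
β2 stroke at J2
β3 stroke at J1
β4 stroke at J3
β5 stroke at R1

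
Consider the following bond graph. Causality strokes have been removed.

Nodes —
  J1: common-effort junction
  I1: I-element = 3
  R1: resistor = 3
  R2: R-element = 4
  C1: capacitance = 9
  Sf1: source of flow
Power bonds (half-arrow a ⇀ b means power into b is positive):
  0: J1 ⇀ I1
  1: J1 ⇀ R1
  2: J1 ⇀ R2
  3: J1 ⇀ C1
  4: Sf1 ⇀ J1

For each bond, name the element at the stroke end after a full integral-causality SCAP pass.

β0 |I1
β1 |R1
β2 |R2
β3 |J1
β4 |Sf1

b4 →Sf1  (Sf1 (Sf) sets flow on bond)
b0 →I1  (I1 outputs flow p/I1)
b3 →J1  (C1: C, integral causality)
b1 →R1  (J1 effort already set via bond 3)
b2 →R2  (0-jn J1 has e-setter on 3)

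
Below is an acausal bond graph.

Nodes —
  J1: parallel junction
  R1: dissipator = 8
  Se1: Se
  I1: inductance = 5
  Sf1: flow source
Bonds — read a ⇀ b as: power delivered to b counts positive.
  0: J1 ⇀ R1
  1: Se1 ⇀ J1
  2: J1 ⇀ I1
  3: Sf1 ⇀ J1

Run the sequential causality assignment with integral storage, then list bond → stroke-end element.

#0 stroke at R1
#1 stroke at J1
#2 stroke at I1
#3 stroke at Sf1

β1 stroke at J1  (Se1 (Se) sets effort on bond)
β3 stroke at Sf1  (Sf1 fixes flow; stroke at Sf1)
β0 stroke at R1  (J1 effort already set via bond 1)
β2 stroke at I1  (J1 effort already set via bond 1)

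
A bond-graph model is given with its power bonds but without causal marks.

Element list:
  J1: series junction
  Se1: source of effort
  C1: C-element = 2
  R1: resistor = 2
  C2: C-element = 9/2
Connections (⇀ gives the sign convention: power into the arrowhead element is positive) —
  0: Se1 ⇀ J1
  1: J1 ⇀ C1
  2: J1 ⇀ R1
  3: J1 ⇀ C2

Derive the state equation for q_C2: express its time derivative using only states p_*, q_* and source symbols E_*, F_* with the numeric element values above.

dq_C2/dt = E_Se1/2 - q_C1/4 - q_C2/9

β0 |J1  (source Se1 imposes e)
β1 |J1  (C1 outputs effort q/C1)
β3 |J1  (C2 outputs effort q/C2)
β2 |R1  (J1 needs exactly one f-in)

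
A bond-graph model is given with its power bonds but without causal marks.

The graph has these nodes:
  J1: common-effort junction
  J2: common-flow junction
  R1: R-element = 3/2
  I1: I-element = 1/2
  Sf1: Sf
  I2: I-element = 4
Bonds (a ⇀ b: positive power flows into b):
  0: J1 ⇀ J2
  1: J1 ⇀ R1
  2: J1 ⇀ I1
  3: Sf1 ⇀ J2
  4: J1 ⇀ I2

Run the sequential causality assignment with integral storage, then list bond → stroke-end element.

β3 →Sf1  (source Sf1 imposes f)
β0 →J2  (J2: bond 3 brought flow, rest push out)
β2 →I1  (I1: I, integral causality)
β4 →I2  (prefer integral on I2)
β1 →J1  (only one effort-in slot at J1)

b0 →J2
b1 →J1
b2 →I1
b3 →Sf1
b4 →I2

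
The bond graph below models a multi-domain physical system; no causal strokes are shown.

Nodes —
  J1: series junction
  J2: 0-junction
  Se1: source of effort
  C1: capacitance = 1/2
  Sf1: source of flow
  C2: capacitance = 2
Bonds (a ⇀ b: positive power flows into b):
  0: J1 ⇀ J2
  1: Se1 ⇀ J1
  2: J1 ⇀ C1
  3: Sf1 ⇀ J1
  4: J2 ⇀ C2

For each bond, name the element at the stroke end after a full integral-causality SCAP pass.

β1 stroke at J1  (Se1: effort source, stroke at far end)
β3 stroke at Sf1  (Sf1 (Sf) sets flow on bond)
β0 stroke at J1  (1-jn J1 has f-setter on 3)
β2 stroke at J1  (J1 flow already set via bond 3)
β4 stroke at J2  (closing 0-jn rule on J2)

#0 stroke at J1
#1 stroke at J1
#2 stroke at J1
#3 stroke at Sf1
#4 stroke at J2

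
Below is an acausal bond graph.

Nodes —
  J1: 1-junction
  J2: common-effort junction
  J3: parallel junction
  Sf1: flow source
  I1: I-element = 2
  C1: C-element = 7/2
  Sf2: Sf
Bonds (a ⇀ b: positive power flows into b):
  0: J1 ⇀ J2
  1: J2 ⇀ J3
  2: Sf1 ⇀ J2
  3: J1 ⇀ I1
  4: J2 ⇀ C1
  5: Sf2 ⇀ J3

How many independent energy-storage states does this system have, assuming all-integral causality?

2  (C1, I1 all integral)

b2 stroke→Sf1  (Sf1: flow source, stroke at near end)
b5 stroke→Sf2  (Sf2 (Sf) sets flow on bond)
b1 stroke→J3  (closing 0-jn rule on J3)
b3 stroke→I1  (I1: I, integral causality)
b0 stroke→J1  (common-f at J1 fixed by 3)
b4 stroke→J2  (J2 needs exactly one e-in)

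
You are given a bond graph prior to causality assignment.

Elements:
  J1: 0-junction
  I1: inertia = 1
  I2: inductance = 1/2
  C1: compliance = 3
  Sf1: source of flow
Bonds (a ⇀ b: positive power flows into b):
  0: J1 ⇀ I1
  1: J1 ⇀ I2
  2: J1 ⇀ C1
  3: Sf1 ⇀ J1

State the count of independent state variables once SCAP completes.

#3 stroke→Sf1  (source Sf1 imposes f)
#0 stroke→I1  (prefer integral on I1)
#1 stroke→I2  (prefer integral on I2)
#2 stroke→J1  (J1: last free bond brings effort in)

3  (C1, I1, I2 all integral)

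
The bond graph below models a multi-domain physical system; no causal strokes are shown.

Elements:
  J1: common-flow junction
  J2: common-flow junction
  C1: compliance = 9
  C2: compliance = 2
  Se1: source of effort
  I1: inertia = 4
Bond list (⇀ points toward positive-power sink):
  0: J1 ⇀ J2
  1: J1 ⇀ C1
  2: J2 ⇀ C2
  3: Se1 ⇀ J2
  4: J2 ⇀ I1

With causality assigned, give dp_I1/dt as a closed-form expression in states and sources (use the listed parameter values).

bond 3 stroke at J2  (Se1: effort source, stroke at far end)
bond 1 stroke at J1  (C1: C, integral causality)
bond 0 stroke at J2  (closing 1-jn rule on J1)
bond 2 stroke at J2  (C2: C, integral causality)
bond 4 stroke at I1  (J2 needs exactly one f-in)

dp_I1/dt = E_Se1 - q_C1/9 - q_C2/2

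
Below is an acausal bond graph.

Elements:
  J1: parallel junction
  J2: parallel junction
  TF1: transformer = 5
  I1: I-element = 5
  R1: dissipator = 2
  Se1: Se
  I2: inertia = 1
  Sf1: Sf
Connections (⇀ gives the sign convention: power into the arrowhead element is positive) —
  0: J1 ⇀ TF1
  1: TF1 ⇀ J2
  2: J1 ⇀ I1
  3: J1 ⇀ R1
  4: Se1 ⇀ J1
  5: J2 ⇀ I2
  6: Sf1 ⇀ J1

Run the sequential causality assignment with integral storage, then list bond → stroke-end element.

b4 stroke→J1  (Se1: effort source, stroke at far end)
b6 stroke→Sf1  (Sf1 (Sf) sets flow on bond)
b0 stroke→TF1  (0-jn J1 has e-setter on 4)
b2 stroke→I1  (J1 effort already set via bond 4)
b3 stroke→R1  (J1: bond 4 brought effort, rest push out)
b1 stroke→J2  (TF1 one-in-one-out from 0)
b5 stroke→I2  (J2 effort already set via bond 1)

#0 |TF1
#1 |J2
#2 |I1
#3 |R1
#4 |J1
#5 |I2
#6 |Sf1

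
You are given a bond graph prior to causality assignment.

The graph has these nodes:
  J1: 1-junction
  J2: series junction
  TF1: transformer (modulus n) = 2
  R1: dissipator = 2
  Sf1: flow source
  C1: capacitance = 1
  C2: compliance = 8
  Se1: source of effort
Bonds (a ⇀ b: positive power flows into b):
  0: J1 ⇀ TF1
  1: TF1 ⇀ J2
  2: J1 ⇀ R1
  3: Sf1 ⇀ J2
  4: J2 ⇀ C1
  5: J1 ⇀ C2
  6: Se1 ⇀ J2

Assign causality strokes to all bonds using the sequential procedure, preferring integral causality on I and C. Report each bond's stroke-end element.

b0 stroke→TF1
b1 stroke→J2
b2 stroke→J1
b3 stroke→Sf1
b4 stroke→J2
b5 stroke→J1
b6 stroke→J2

bond 3 |Sf1  (Sf1 (Sf) sets flow on bond)
bond 6 |J2  (Se1: effort source, stroke at far end)
bond 1 |J2  (common-f at J2 fixed by 3)
bond 4 |J2  (J2 flow already set via bond 3)
bond 0 |TF1  (TF TF1: opposite of bond 1)
bond 2 |J1  (J1 flow already set via bond 0)
bond 5 |J1  (common-f at J1 fixed by 0)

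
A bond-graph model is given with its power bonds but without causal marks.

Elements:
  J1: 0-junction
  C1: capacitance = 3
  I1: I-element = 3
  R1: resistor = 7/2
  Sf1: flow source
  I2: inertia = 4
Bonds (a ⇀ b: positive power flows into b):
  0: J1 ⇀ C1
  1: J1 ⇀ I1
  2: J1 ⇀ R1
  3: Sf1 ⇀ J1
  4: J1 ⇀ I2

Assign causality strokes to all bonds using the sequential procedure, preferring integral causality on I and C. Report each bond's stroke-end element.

β0 stroke at J1
β1 stroke at I1
β2 stroke at R1
β3 stroke at Sf1
β4 stroke at I2

bond 3 stroke→Sf1  (source Sf1 imposes f)
bond 0 stroke→J1  (C1 integral (e out))
bond 1 stroke→I1  (common-e at J1 fixed by 0)
bond 2 stroke→R1  (J1: bond 0 brought effort, rest push out)
bond 4 stroke→I2  (0-jn J1 has e-setter on 0)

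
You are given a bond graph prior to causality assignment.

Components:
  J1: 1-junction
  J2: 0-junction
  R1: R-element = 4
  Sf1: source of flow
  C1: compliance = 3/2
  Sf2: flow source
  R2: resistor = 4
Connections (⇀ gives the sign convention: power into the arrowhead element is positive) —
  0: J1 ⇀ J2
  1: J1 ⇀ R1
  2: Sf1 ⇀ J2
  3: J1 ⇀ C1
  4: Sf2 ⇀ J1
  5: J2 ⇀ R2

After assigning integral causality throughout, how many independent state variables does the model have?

1  (C1 all integral)

bond 2 →Sf1  (source Sf1 imposes f)
bond 4 →Sf2  (Sf2 fixes flow; stroke at Sf2)
bond 0 →J1  (common-f at J1 fixed by 4)
bond 1 →J1  (J1 flow already set via bond 4)
bond 3 →J1  (common-f at J1 fixed by 4)
bond 5 →J2  (J2: last free bond brings effort in)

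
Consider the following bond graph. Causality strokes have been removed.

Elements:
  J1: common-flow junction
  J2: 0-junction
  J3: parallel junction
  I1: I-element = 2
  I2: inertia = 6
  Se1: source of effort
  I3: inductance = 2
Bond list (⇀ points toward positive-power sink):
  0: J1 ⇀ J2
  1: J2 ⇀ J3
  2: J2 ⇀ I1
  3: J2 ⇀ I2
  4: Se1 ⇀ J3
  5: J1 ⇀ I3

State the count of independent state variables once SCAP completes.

3  (I1, I2, I3 all integral)

#4 stroke→J3  (Se1 fixes effort; stroke away)
#1 stroke→J2  (common-e at J3 fixed by 4)
#0 stroke→J1  (J2: bond 1 brought effort, rest push out)
#2 stroke→I1  (common-e at J2 fixed by 1)
#3 stroke→I2  (J2 effort already set via bond 1)
#5 stroke→I3  (closing 1-jn rule on J1)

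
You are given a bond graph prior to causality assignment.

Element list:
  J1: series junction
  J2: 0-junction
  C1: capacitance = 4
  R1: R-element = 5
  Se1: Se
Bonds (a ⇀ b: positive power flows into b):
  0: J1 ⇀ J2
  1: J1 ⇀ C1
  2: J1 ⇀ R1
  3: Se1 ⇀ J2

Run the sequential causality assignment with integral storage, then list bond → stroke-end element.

#0 stroke at J1
#1 stroke at J1
#2 stroke at R1
#3 stroke at J2

b3 →J2  (source Se1 imposes e)
b0 →J1  (common-e at J2 fixed by 3)
b1 →J1  (prefer integral on C1)
b2 →R1  (only one flow-in slot at J1)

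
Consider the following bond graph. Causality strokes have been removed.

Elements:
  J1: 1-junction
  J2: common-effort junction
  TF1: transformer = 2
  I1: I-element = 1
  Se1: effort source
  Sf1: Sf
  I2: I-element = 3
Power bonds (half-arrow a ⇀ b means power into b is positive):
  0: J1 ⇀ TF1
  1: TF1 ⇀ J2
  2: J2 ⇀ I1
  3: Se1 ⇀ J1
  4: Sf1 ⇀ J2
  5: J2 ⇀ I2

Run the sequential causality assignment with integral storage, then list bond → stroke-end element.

β0 stroke→TF1
β1 stroke→J2
β2 stroke→I1
β3 stroke→J1
β4 stroke→Sf1
β5 stroke→I2

#3 stroke→J1  (Se1 (Se) sets effort on bond)
#4 stroke→Sf1  (Sf1 fixes flow; stroke at Sf1)
#0 stroke→TF1  (J1: last free bond brings flow in)
#1 stroke→J2  (through TF1, causality passes straight; one stroke at TF1)
#2 stroke→I1  (0-jn J2 has e-setter on 1)
#5 stroke→I2  (common-e at J2 fixed by 1)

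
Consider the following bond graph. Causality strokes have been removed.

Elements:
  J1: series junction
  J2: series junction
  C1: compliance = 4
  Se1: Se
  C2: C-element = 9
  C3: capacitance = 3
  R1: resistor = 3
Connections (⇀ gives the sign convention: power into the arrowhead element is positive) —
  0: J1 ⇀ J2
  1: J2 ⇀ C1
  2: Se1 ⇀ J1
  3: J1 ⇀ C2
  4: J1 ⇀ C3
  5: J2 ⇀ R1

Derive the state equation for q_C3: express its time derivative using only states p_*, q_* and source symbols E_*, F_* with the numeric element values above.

b2 stroke at J1  (Se1 fixes effort; stroke away)
b1 stroke at J2  (C1 outputs effort q/C1)
b3 stroke at J1  (C2 outputs effort q/C2)
b4 stroke at J1  (C3 outputs effort q/C3)
b0 stroke at J2  (J1 needs exactly one f-in)
b5 stroke at R1  (J2 needs exactly one f-in)

dq_C3/dt = E_Se1/3 - q_C1/12 - q_C2/27 - q_C3/9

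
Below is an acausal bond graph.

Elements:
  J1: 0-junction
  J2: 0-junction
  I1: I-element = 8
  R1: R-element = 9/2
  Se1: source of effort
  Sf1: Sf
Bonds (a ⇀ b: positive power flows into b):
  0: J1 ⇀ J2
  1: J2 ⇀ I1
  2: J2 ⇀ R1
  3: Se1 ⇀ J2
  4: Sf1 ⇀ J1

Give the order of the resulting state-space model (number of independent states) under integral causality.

#3 →J2  (Se1: effort source, stroke at far end)
#4 →Sf1  (Sf1 fixes flow; stroke at Sf1)
#0 →J1  (J1: last free bond brings effort in)
#1 →I1  (common-e at J2 fixed by 3)
#2 →R1  (J2: bond 3 brought effort, rest push out)

1  (I1 all integral)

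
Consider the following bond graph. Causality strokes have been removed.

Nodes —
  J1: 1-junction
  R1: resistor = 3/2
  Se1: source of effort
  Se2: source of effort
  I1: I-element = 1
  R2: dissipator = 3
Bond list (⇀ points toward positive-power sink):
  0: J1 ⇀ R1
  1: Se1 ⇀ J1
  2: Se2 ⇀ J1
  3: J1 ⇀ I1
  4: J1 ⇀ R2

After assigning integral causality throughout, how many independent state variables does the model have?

1  (I1 all integral)

b1 |J1  (source Se1 imposes e)
b2 |J1  (Se2 fixes effort; stroke away)
b3 |I1  (prefer integral on I1)
b0 |J1  (1-jn J1 has f-setter on 3)
b4 |J1  (1-jn J1 has f-setter on 3)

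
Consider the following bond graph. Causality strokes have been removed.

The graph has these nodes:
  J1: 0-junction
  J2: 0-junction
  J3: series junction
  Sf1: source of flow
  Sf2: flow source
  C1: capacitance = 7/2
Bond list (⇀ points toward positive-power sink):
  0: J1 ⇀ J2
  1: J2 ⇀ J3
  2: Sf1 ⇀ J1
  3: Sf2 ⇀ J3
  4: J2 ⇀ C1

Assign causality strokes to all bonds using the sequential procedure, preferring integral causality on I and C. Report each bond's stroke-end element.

β2 →Sf1  (Sf1 fixes flow; stroke at Sf1)
β3 →Sf2  (source Sf2 imposes f)
β0 →J1  (closing 0-jn rule on J1)
β1 →J3  (J3 flow already set via bond 3)
β4 →J2  (only one effort-in slot at J2)

bond 0 |J1
bond 1 |J3
bond 2 |Sf1
bond 3 |Sf2
bond 4 |J2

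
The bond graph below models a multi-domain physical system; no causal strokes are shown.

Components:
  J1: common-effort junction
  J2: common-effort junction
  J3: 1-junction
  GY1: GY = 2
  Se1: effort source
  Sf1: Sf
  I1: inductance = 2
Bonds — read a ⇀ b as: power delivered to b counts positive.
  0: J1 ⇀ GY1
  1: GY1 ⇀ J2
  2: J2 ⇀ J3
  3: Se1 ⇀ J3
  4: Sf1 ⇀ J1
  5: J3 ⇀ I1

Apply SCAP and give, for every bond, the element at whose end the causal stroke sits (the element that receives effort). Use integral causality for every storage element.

b3 →J3  (source Se1 imposes e)
b4 →Sf1  (Sf1: flow source, stroke at near end)
b0 →J1  (closing 0-jn rule on J1)
b1 →J2  (through GY1, causality inverts; strokes same side of GY1)
b2 →J3  (J2: bond 1 brought effort, rest push out)
b5 →I1  (only one flow-in slot at J3)

#0 stroke→J1
#1 stroke→J2
#2 stroke→J3
#3 stroke→J3
#4 stroke→Sf1
#5 stroke→I1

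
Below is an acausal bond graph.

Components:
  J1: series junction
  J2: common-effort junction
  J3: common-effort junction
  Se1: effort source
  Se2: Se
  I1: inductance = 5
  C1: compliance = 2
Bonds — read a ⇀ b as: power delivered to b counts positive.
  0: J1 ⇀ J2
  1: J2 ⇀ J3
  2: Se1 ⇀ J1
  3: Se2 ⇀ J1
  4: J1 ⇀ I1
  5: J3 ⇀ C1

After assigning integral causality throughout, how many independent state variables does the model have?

2  (C1, I1 all integral)

#2 stroke at J1  (Se1: effort source, stroke at far end)
#3 stroke at J1  (Se2 fixes effort; stroke away)
#4 stroke at I1  (prefer integral on I1)
#0 stroke at J1  (1-jn J1 has f-setter on 4)
#1 stroke at J2  (J2: last free bond brings effort in)
#5 stroke at J3  (J3 needs exactly one e-in)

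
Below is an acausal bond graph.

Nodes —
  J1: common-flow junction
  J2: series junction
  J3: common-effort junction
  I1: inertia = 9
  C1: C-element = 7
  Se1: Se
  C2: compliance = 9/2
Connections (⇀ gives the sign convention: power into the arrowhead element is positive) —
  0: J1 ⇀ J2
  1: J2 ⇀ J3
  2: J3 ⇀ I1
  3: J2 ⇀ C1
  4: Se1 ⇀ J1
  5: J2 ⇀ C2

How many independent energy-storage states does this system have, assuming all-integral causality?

3  (C1, C2, I1 all integral)

b4 |J1  (source Se1 imposes e)
b0 |J2  (only one flow-in slot at J1)
b2 |I1  (I1: I, integral causality)
b1 |J3  (closing 0-jn rule on J3)
b3 |J2  (common-f at J2 fixed by 1)
b5 |J2  (1-jn J2 has f-setter on 1)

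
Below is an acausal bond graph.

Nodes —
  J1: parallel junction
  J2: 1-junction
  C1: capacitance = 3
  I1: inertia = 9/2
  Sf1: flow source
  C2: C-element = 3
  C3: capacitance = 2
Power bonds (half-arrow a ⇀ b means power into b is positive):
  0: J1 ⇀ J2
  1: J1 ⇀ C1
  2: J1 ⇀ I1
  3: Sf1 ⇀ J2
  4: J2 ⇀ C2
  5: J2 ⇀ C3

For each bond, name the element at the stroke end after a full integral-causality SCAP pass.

bond 0 →J2
bond 1 →J1
bond 2 →I1
bond 3 →Sf1
bond 4 →J2
bond 5 →J2

β3 stroke at Sf1  (source Sf1 imposes f)
β0 stroke at J2  (1-jn J2 has f-setter on 3)
β4 stroke at J2  (1-jn J2 has f-setter on 3)
β5 stroke at J2  (J2 flow already set via bond 3)
β1 stroke at J1  (C1: C, integral causality)
β2 stroke at I1  (J1 effort already set via bond 1)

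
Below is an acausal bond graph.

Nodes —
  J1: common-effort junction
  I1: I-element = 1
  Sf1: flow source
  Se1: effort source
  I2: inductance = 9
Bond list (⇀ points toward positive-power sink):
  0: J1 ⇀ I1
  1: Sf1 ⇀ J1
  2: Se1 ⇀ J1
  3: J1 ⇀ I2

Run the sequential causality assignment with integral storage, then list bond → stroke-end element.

β1 stroke at Sf1  (source Sf1 imposes f)
β2 stroke at J1  (Se1: effort source, stroke at far end)
β0 stroke at I1  (J1 effort already set via bond 2)
β3 stroke at I2  (common-e at J1 fixed by 2)

#0 |I1
#1 |Sf1
#2 |J1
#3 |I2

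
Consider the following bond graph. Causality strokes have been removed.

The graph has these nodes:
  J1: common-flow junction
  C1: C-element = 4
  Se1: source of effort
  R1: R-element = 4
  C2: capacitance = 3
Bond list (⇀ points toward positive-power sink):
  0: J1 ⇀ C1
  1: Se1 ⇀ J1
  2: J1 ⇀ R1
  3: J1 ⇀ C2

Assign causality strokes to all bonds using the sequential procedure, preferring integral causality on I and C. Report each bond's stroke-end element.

b1 |J1  (source Se1 imposes e)
b0 |J1  (C1 integral (e out))
b3 |J1  (prefer integral on C2)
b2 |R1  (only one flow-in slot at J1)

#0 →J1
#1 →J1
#2 →R1
#3 →J1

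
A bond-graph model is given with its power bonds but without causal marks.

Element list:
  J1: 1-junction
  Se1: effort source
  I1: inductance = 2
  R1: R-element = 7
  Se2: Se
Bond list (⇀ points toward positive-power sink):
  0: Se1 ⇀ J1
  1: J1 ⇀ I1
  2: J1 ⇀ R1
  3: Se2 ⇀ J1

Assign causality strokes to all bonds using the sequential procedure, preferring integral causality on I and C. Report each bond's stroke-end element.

β0 stroke at J1  (source Se1 imposes e)
β3 stroke at J1  (Se2 fixes effort; stroke away)
β1 stroke at I1  (I1 outputs flow p/I1)
β2 stroke at J1  (common-f at J1 fixed by 1)

β0 stroke→J1
β1 stroke→I1
β2 stroke→J1
β3 stroke→J1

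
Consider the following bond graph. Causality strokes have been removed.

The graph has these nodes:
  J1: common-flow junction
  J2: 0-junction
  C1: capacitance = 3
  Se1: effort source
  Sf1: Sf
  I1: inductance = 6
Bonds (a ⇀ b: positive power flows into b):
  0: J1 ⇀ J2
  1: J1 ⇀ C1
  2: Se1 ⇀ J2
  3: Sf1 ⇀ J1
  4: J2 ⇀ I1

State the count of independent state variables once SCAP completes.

2  (C1, I1 all integral)

b2 |J2  (Se1 fixes effort; stroke away)
b3 |Sf1  (source Sf1 imposes f)
b0 |J1  (J1: bond 3 brought flow, rest push out)
b1 |J1  (J1: bond 3 brought flow, rest push out)
b4 |I1  (J2 effort already set via bond 2)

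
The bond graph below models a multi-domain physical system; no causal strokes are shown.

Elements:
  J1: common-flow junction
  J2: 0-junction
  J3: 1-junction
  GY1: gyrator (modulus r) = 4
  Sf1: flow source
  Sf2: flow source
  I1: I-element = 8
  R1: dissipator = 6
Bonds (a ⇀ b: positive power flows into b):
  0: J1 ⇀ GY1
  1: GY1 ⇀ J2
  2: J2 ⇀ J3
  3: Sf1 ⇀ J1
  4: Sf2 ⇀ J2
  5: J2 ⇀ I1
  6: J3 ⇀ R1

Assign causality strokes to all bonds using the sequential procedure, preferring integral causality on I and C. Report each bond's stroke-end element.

bond 0 stroke→J1
bond 1 stroke→J2
bond 2 stroke→J3
bond 3 stroke→Sf1
bond 4 stroke→Sf2
bond 5 stroke→I1
bond 6 stroke→R1

#3 →Sf1  (Sf1 (Sf) sets flow on bond)
#4 →Sf2  (Sf2: flow source, stroke at near end)
#0 →J1  (J1 flow already set via bond 3)
#1 →J2  (GY1: gyrator matches bond 0)
#2 →J3  (J2: bond 1 brought effort, rest push out)
#5 →I1  (J2 effort already set via bond 1)
#6 →R1  (only one flow-in slot at J3)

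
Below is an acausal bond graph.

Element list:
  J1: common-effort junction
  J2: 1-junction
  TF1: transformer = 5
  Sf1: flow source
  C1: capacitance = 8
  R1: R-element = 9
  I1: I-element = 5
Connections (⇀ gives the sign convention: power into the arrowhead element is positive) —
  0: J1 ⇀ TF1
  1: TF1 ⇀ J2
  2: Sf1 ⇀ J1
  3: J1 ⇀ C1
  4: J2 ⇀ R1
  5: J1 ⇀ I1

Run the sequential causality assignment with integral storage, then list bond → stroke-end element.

β2 |Sf1  (Sf1 fixes flow; stroke at Sf1)
β3 |J1  (C1 integral (e out))
β0 |TF1  (J1 effort already set via bond 3)
β5 |I1  (J1: bond 3 brought effort, rest push out)
β1 |J2  (through TF1, causality passes straight; one stroke at TF1)
β4 |R1  (only one flow-in slot at J2)

β0 stroke→TF1
β1 stroke→J2
β2 stroke→Sf1
β3 stroke→J1
β4 stroke→R1
β5 stroke→I1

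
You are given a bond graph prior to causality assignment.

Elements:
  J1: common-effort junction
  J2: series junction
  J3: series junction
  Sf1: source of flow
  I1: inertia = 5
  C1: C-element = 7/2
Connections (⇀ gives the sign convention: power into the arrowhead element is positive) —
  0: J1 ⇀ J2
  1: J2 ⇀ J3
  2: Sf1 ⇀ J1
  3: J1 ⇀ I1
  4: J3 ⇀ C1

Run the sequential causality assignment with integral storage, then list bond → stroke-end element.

β0 stroke at J1
β1 stroke at J2
β2 stroke at Sf1
β3 stroke at I1
β4 stroke at J3

bond 2 |Sf1  (Sf1: flow source, stroke at near end)
bond 3 |I1  (I1 outputs flow p/I1)
bond 0 |J1  (J1 needs exactly one e-in)
bond 1 |J2  (1-jn J2 has f-setter on 0)
bond 4 |J3  (J3: bond 1 brought flow, rest push out)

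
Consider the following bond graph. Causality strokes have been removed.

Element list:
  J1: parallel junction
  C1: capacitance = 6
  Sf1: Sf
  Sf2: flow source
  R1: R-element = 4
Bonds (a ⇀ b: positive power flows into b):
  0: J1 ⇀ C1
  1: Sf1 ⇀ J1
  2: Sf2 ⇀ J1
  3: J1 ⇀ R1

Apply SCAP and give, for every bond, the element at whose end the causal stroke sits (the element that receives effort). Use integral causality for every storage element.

#1 stroke at Sf1  (Sf1 fixes flow; stroke at Sf1)
#2 stroke at Sf2  (Sf2 fixes flow; stroke at Sf2)
#0 stroke at J1  (prefer integral on C1)
#3 stroke at R1  (common-e at J1 fixed by 0)

b0 stroke at J1
b1 stroke at Sf1
b2 stroke at Sf2
b3 stroke at R1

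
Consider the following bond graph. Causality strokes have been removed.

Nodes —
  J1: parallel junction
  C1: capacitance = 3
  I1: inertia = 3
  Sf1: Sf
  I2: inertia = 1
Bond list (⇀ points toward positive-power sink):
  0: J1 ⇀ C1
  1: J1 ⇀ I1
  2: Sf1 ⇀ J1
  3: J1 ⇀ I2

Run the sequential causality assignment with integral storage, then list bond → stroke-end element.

β0 |J1
β1 |I1
β2 |Sf1
β3 |I2

bond 2 |Sf1  (Sf1 (Sf) sets flow on bond)
bond 0 |J1  (C1 outputs effort q/C1)
bond 1 |I1  (J1 effort already set via bond 0)
bond 3 |I2  (J1: bond 0 brought effort, rest push out)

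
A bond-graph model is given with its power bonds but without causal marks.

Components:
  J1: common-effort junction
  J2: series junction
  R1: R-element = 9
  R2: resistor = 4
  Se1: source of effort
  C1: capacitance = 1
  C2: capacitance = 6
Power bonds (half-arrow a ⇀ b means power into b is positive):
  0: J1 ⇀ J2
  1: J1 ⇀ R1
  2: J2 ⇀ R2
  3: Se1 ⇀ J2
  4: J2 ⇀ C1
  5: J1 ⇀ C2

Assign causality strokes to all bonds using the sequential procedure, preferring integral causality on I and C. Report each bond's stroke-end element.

bond 0 stroke→J2
bond 1 stroke→R1
bond 2 stroke→R2
bond 3 stroke→J2
bond 4 stroke→J2
bond 5 stroke→J1

bond 3 |J2  (Se1: effort source, stroke at far end)
bond 4 |J2  (C1: C, integral causality)
bond 5 |J1  (C2: C, integral causality)
bond 0 |J2  (0-jn J1 has e-setter on 5)
bond 1 |R1  (J1: bond 5 brought effort, rest push out)
bond 2 |R2  (only one flow-in slot at J2)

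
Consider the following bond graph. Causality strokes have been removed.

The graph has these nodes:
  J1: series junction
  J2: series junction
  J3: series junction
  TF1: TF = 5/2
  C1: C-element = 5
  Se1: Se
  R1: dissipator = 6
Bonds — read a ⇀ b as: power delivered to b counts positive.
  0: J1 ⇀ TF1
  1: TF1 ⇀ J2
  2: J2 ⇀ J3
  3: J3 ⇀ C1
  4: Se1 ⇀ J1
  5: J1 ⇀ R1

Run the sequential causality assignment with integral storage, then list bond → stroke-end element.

#0 →J1
#1 →TF1
#2 →J2
#3 →J3
#4 →J1
#5 →R1

bond 4 →J1  (Se1 (Se) sets effort on bond)
bond 3 →J3  (C1 outputs effort q/C1)
bond 2 →J2  (closing 1-jn rule on J3)
bond 1 →TF1  (J2: last free bond brings flow in)
bond 0 →J1  (TF TF1: opposite of bond 1)
bond 5 →R1  (closing 1-jn rule on J1)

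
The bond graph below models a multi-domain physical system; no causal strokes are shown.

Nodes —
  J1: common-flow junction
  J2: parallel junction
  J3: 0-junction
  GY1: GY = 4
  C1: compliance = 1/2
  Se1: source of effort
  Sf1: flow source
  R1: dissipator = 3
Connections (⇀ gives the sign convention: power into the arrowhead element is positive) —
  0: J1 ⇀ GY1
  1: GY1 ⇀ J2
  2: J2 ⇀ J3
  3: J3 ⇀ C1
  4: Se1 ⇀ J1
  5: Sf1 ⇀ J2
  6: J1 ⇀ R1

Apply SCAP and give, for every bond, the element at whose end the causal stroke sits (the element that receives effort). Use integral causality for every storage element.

β4 |J1  (Se1: effort source, stroke at far end)
β5 |Sf1  (Sf1: flow source, stroke at near end)
β3 |J3  (prefer integral on C1)
β2 |J2  (J3 effort already set via bond 3)
β1 |GY1  (J2 effort already set via bond 2)
β0 |GY1  (through GY1, causality inverts; strokes same side of GY1)
β6 |J1  (1-jn J1 has f-setter on 0)

bond 0 stroke→GY1
bond 1 stroke→GY1
bond 2 stroke→J2
bond 3 stroke→J3
bond 4 stroke→J1
bond 5 stroke→Sf1
bond 6 stroke→J1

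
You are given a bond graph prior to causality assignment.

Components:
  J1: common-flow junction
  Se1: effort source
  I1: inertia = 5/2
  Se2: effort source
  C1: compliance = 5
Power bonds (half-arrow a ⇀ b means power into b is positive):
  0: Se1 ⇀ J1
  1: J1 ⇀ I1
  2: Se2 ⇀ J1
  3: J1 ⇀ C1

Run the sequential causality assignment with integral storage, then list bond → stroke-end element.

b0 stroke→J1
b1 stroke→I1
b2 stroke→J1
b3 stroke→J1

β0 |J1  (Se1 (Se) sets effort on bond)
β2 |J1  (source Se2 imposes e)
β1 |I1  (I1: I, integral causality)
β3 |J1  (common-f at J1 fixed by 1)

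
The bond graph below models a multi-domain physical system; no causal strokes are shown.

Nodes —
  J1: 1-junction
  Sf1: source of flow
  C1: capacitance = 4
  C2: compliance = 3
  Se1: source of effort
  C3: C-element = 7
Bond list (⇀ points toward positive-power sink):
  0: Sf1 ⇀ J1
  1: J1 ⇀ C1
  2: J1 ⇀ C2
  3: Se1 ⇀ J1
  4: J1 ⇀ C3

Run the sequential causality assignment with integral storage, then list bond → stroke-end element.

b0 |Sf1  (Sf1 fixes flow; stroke at Sf1)
b3 |J1  (Se1 (Se) sets effort on bond)
b1 |J1  (J1: bond 0 brought flow, rest push out)
b2 |J1  (J1 flow already set via bond 0)
b4 |J1  (J1: bond 0 brought flow, rest push out)

β0 →Sf1
β1 →J1
β2 →J1
β3 →J1
β4 →J1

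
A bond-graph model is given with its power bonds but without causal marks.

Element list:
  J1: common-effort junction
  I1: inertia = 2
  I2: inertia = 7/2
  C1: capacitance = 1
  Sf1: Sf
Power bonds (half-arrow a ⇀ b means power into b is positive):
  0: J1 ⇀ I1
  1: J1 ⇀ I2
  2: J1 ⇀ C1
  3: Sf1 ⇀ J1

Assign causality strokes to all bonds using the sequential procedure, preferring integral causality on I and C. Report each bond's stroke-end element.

β3 →Sf1  (Sf1: flow source, stroke at near end)
β0 →I1  (I1 outputs flow p/I1)
β1 →I2  (prefer integral on I2)
β2 →J1  (J1: last free bond brings effort in)

bond 0 →I1
bond 1 →I2
bond 2 →J1
bond 3 →Sf1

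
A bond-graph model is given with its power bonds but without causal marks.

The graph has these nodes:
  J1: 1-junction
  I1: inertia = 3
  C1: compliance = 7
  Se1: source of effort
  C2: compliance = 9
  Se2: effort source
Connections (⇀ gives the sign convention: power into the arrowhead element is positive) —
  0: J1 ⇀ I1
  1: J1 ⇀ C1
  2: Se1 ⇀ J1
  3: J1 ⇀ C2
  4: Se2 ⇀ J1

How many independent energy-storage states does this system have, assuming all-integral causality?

β2 stroke at J1  (Se1 (Se) sets effort on bond)
β4 stroke at J1  (Se2 fixes effort; stroke away)
β0 stroke at I1  (prefer integral on I1)
β1 stroke at J1  (J1: bond 0 brought flow, rest push out)
β3 stroke at J1  (1-jn J1 has f-setter on 0)

3  (C1, C2, I1 all integral)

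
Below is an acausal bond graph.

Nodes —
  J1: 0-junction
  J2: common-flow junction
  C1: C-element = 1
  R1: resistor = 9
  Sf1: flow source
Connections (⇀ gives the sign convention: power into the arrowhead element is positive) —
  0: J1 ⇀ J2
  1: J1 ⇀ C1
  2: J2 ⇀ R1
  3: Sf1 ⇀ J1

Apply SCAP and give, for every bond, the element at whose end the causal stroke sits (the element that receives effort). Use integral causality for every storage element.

b3 →Sf1  (source Sf1 imposes f)
b1 →J1  (C1 integral (e out))
b0 →J2  (0-jn J1 has e-setter on 1)
b2 →R1  (J2: last free bond brings flow in)

b0 stroke at J2
b1 stroke at J1
b2 stroke at R1
b3 stroke at Sf1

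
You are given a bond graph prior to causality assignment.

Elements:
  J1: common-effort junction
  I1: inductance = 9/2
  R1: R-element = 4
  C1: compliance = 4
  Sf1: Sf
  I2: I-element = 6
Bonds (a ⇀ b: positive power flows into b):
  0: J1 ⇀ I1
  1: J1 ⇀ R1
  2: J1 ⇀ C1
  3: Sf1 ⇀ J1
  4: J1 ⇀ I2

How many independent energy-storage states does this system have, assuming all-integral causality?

3  (C1, I1, I2 all integral)

b3 |Sf1  (Sf1 fixes flow; stroke at Sf1)
b0 |I1  (prefer integral on I1)
b2 |J1  (C1: C, integral causality)
b1 |R1  (0-jn J1 has e-setter on 2)
b4 |I2  (J1: bond 2 brought effort, rest push out)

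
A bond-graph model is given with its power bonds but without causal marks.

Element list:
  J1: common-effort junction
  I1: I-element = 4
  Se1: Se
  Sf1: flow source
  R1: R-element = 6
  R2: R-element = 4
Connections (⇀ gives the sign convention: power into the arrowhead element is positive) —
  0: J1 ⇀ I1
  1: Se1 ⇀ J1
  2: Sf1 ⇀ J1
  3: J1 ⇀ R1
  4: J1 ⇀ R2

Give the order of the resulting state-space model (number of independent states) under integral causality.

1  (I1 all integral)

β1 →J1  (source Se1 imposes e)
β2 →Sf1  (source Sf1 imposes f)
β0 →I1  (common-e at J1 fixed by 1)
β3 →R1  (J1 effort already set via bond 1)
β4 →R2  (common-e at J1 fixed by 1)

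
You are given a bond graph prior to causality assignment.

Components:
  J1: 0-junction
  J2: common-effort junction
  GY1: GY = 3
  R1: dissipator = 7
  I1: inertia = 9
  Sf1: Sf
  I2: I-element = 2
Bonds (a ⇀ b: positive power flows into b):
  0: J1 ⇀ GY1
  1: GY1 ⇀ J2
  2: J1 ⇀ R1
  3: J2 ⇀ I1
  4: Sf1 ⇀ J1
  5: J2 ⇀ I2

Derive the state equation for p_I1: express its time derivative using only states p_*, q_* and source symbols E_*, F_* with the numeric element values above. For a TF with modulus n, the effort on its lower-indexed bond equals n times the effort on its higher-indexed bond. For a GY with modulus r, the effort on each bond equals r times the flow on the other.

dp_I1/dt = 3*F_Sf1 - p_I1/7 - 9*p_I2/14

b4 stroke→Sf1  (source Sf1 imposes f)
b3 stroke→I1  (I1 integral (f out))
b5 stroke→I2  (prefer integral on I2)
b1 stroke→J2  (J2 needs exactly one e-in)
b0 stroke→J1  (GY GY1: same side as bond 1)
b2 stroke→R1  (J1: bond 0 brought effort, rest push out)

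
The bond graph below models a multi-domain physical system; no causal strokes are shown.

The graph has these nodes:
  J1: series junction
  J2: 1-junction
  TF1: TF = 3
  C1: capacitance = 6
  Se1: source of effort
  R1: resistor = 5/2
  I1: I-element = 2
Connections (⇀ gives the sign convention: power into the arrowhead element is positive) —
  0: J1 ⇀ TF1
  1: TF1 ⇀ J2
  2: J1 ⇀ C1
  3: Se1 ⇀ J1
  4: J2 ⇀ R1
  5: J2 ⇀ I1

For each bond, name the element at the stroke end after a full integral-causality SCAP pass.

bond 0 stroke at TF1
bond 1 stroke at J2
bond 2 stroke at J1
bond 3 stroke at J1
bond 4 stroke at J2
bond 5 stroke at I1

β3 stroke at J1  (Se1: effort source, stroke at far end)
β2 stroke at J1  (C1: C, integral causality)
β0 stroke at TF1  (only one flow-in slot at J1)
β1 stroke at J2  (TF TF1: opposite of bond 0)
β5 stroke at I1  (I1 outputs flow p/I1)
β4 stroke at J2  (1-jn J2 has f-setter on 5)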